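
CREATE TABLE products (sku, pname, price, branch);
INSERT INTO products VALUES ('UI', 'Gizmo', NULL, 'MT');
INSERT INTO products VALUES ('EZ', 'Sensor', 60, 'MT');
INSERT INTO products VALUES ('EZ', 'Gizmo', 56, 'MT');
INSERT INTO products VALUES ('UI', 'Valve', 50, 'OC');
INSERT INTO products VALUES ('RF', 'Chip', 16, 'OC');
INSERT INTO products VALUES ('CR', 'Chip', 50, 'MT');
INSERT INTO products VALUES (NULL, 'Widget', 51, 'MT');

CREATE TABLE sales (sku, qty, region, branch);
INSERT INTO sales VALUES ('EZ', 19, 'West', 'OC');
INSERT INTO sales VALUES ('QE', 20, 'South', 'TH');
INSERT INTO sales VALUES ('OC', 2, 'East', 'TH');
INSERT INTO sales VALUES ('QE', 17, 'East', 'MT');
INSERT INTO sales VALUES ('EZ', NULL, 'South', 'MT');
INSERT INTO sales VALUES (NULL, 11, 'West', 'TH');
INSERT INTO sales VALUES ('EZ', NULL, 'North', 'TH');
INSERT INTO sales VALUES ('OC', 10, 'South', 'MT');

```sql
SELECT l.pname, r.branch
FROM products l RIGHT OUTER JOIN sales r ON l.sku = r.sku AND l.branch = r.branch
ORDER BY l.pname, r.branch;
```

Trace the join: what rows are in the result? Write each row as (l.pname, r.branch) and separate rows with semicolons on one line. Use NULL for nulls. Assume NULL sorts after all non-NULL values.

RIGHT JOIN keeps every row from `sales`; unmatched rows get NULL for `products`'s columns.
Matching on l.sku = r.sku AND l.branch = r.branch. A NULL in a compared column never satisfies the condition.
Matched pairs: 2; unmatched r rows kept: 7.

(Gizmo, MT); (Sensor, MT); (NULL, MT); (NULL, MT); (NULL, OC); (NULL, TH); (NULL, TH); (NULL, TH); (NULL, TH)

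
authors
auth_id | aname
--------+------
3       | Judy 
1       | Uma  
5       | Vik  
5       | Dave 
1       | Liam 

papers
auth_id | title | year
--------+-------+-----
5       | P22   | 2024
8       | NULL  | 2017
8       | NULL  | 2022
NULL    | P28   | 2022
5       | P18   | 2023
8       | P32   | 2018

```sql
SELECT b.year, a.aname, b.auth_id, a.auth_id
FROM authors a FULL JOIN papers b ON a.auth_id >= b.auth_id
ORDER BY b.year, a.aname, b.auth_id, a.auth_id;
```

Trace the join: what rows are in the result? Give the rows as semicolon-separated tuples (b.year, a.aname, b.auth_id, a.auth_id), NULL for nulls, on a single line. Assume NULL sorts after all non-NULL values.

(2017, NULL, 8, NULL); (2018, NULL, 8, NULL); (2022, NULL, 8, NULL); (2022, NULL, NULL, NULL); (2023, Dave, 5, 5); (2023, Vik, 5, 5); (2024, Dave, 5, 5); (2024, Vik, 5, 5); (NULL, Judy, NULL, 3); (NULL, Liam, NULL, 1); (NULL, Uma, NULL, 1)

FULL OUTER JOIN keeps every row from both sides; unmatched rows get NULL for the other side's columns.
Matching on a.auth_id >= b.auth_id. A NULL in a compared column never satisfies the condition.
- a (auth_id=3) has no partner → padded with NULL.
- a (auth_id=1) has no partner → padded with NULL.
- a (auth_id=5) pairs with 2 row(s) of b.
- a (auth_id=5) pairs with 2 row(s) of b.
- a (auth_id=1) has no partner → padded with NULL.
- 4 row(s) from b found no a partner → padded with NULL.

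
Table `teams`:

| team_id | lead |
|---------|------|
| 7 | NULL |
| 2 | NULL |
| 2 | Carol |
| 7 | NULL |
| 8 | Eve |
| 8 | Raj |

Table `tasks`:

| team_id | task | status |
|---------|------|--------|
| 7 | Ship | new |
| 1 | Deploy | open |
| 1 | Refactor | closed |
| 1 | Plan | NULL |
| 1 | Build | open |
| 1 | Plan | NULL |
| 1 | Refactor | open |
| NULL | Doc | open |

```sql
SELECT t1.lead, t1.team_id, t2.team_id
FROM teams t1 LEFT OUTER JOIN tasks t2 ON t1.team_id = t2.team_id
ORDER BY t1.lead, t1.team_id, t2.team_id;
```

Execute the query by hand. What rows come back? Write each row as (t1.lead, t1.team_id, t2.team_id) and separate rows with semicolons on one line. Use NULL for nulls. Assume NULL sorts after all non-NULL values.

(Carol, 2, NULL); (Eve, 8, NULL); (Raj, 8, NULL); (NULL, 2, NULL); (NULL, 7, 7); (NULL, 7, 7)

LEFT JOIN keeps every row from `teams`; unmatched rows get NULL for `tasks`'s columns.
Matching on t1.team_id = t2.team_id. A NULL in a compared column never satisfies the condition.
Matched pairs: 2; unmatched t1 rows kept: 4.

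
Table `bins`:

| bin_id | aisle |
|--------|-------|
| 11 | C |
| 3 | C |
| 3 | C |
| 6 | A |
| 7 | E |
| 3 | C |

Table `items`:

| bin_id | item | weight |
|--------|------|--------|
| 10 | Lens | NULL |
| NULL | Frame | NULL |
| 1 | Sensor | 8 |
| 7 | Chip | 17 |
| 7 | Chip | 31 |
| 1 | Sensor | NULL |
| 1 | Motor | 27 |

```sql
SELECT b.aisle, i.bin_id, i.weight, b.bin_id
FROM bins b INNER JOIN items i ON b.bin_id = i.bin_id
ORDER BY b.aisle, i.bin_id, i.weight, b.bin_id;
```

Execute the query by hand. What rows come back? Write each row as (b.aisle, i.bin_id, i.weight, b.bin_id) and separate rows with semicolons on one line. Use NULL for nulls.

(E, 7, 17, 7); (E, 7, 31, 7)

INNER JOIN keeps only pairs where the ON condition holds.
Matching on b.bin_id = i.bin_id. A NULL in a compared column never satisfies the condition.
- b (bin_id=11) has no partner → excluded.
- b (bin_id=3) has no partner → excluded.
- b (bin_id=3) has no partner → excluded.
- b (bin_id=6) has no partner → excluded.
- b (bin_id=7) pairs with 2 row(s) of i.
- b (bin_id=3) has no partner → excluded.
After projecting and ordering:
b.aisle | i.bin_id | i.weight | b.bin_id
E | 7 | 17 | 7
E | 7 | 31 | 7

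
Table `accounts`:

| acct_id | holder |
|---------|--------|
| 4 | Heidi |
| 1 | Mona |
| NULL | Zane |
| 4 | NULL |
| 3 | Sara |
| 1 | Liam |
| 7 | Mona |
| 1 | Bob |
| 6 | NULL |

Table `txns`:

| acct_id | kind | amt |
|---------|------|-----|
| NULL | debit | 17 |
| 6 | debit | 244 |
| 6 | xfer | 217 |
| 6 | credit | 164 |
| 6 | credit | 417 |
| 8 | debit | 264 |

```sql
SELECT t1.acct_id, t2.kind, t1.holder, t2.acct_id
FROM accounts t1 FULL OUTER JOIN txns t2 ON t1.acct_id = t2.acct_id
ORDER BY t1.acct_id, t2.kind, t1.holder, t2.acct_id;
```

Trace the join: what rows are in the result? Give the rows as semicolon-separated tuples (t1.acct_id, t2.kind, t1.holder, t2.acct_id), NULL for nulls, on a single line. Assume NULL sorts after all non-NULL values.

(1, NULL, Bob, NULL); (1, NULL, Liam, NULL); (1, NULL, Mona, NULL); (3, NULL, Sara, NULL); (4, NULL, Heidi, NULL); (4, NULL, NULL, NULL); (6, credit, NULL, 6); (6, credit, NULL, 6); (6, debit, NULL, 6); (6, xfer, NULL, 6); (7, NULL, Mona, NULL); (NULL, debit, NULL, 8); (NULL, debit, NULL, NULL); (NULL, NULL, Zane, NULL)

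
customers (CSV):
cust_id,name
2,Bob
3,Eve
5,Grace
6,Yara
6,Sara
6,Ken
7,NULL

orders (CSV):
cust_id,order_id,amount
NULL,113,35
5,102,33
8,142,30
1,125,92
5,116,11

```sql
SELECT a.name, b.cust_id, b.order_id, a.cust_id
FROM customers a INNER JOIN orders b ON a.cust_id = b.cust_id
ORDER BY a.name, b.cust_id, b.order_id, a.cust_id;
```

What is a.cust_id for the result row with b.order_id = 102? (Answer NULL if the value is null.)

INNER JOIN keeps only pairs where the ON condition holds.
Matching on a.cust_id = b.cust_id. A NULL in a compared column never satisfies the condition.
- cust_id=2: no matching b row, dropped.
- cust_id=3: no matching b row, dropped.
- cust_id=5: 2 matching b row(s), so 2 row(s) emitted.
- cust_id=6: no matching b row, dropped.
- cust_id=6: no matching b row, dropped.
- cust_id=6: no matching b row, dropped.
- cust_id=7: no matching b row, dropped.

5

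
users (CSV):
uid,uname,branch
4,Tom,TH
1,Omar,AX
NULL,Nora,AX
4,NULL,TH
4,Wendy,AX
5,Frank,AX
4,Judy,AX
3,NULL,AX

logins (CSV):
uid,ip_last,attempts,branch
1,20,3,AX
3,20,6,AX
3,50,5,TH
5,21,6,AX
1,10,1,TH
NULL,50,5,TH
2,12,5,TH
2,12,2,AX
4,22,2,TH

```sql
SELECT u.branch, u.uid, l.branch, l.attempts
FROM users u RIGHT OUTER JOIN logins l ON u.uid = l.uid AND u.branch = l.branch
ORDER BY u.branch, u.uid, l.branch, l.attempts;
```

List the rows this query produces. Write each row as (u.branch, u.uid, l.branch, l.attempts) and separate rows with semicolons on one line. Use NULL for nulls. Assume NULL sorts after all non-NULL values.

(AX, 1, AX, 3); (AX, 3, AX, 6); (AX, 5, AX, 6); (TH, 4, TH, 2); (TH, 4, TH, 2); (NULL, NULL, AX, 2); (NULL, NULL, TH, 1); (NULL, NULL, TH, 5); (NULL, NULL, TH, 5); (NULL, NULL, TH, 5)

RIGHT JOIN keeps every row from `logins`; unmatched rows get NULL for `users`'s columns.
Matching on u.uid = l.uid AND u.branch = l.branch. A NULL in a compared column never satisfies the condition.
- u row (uid=4, branch=TH): matches 1 l row(s) → 1 output row(s).
- u row (uid=1, branch=AX): matches 1 l row(s) → 1 output row(s).
- u row (uid=NULL, branch=AX): no match.
- u row (uid=4, branch=TH): matches 1 l row(s) → 1 output row(s).
- u row (uid=4, branch=AX): no match.
- u row (uid=5, branch=AX): matches 1 l row(s) → 1 output row(s).
- u row (uid=4, branch=AX): no match.
- u row (uid=3, branch=AX): matches 1 l row(s) → 1 output row(s).
- 5 l row(s) had no u match → kept, u columns NULL.
After projecting and ordering:
u.branch | u.uid | l.branch | l.attempts
AX | 1 | AX | 3
AX | 3 | AX | 6
AX | 5 | AX | 6
TH | 4 | TH | 2
TH | 4 | TH | 2
NULL | NULL | AX | 2
NULL | NULL | TH | 1
NULL | NULL | TH | 5
NULL | NULL | TH | 5
NULL | NULL | TH | 5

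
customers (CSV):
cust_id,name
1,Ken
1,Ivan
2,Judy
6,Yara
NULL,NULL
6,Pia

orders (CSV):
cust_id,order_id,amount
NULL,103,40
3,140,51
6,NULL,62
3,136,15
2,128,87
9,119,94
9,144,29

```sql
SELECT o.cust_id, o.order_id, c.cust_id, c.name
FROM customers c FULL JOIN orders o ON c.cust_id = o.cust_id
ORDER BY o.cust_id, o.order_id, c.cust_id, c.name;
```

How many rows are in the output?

11

FULL OUTER JOIN keeps every row from both sides; unmatched rows get NULL for the other side's columns.
Matching on c.cust_id = o.cust_id. A NULL in a compared column never satisfies the condition.
Matched pairs: 3; unmatched c rows kept: 3; unmatched o rows kept: 5.
Total: 3 matched + 8 padded = 11 rows.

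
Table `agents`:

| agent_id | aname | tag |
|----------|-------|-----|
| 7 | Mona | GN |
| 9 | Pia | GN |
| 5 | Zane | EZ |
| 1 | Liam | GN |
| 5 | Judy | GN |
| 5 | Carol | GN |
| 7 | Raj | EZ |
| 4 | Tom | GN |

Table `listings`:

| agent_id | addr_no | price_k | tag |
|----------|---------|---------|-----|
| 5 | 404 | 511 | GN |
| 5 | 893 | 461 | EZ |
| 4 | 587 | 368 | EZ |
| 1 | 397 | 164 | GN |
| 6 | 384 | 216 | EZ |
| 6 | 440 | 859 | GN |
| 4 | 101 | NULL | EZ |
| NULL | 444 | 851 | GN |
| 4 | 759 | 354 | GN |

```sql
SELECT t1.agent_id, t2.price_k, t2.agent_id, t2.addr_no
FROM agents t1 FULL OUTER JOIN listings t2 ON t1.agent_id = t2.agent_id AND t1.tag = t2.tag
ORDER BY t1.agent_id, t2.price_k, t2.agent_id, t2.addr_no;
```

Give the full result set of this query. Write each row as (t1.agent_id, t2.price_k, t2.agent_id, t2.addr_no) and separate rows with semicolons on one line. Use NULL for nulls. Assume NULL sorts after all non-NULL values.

(1, 164, 1, 397); (4, 354, 4, 759); (5, 461, 5, 893); (5, 511, 5, 404); (5, 511, 5, 404); (7, NULL, NULL, NULL); (7, NULL, NULL, NULL); (9, NULL, NULL, NULL); (NULL, 216, 6, 384); (NULL, 368, 4, 587); (NULL, 851, NULL, 444); (NULL, 859, 6, 440); (NULL, NULL, 4, 101)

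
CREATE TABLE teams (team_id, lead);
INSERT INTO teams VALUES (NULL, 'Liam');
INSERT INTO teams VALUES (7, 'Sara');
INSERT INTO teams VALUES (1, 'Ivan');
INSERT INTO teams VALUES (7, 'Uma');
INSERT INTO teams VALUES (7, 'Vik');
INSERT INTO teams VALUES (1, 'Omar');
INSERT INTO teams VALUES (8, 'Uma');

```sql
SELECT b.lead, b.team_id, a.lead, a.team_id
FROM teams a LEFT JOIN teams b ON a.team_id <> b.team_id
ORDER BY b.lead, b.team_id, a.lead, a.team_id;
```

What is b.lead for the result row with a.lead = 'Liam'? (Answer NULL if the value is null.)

NULL

LEFT JOIN keeps every row from `teams a`; unmatched rows get NULL for `teams b`'s columns.
Matching on a.team_id <> b.team_id. A NULL in a compared column never satisfies the condition.
- a[0] team_id=NULL → no match; kept with NULLs on the b side.
- a[1] team_id=7 → 3 match(es) in b → 3 row(s).
- a[2] team_id=1 → 4 match(es) in b → 4 row(s).
- a[3] team_id=7 → 3 match(es) in b → 3 row(s).
- a[4] team_id=7 → 3 match(es) in b → 3 row(s).
- a[5] team_id=1 → 4 match(es) in b → 4 row(s).
- a[6] team_id=8 → 5 match(es) in b → 5 row(s).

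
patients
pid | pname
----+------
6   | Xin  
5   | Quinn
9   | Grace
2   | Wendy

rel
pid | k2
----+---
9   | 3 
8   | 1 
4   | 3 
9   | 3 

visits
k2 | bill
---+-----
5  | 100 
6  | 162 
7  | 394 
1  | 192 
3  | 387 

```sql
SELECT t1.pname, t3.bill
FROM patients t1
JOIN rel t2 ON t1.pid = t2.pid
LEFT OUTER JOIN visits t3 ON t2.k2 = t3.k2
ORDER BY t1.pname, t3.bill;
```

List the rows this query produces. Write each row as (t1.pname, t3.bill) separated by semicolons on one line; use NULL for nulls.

Step 1 — t1 INNER JOIN t2 on pid → 2 row(s).
Then LEFT JOIN `visits t3` on k2: each of those 2 rows is kept; rows whose t2.k2 has no match in t3 get NULL for t3's columns.

(Grace, 387); (Grace, 387)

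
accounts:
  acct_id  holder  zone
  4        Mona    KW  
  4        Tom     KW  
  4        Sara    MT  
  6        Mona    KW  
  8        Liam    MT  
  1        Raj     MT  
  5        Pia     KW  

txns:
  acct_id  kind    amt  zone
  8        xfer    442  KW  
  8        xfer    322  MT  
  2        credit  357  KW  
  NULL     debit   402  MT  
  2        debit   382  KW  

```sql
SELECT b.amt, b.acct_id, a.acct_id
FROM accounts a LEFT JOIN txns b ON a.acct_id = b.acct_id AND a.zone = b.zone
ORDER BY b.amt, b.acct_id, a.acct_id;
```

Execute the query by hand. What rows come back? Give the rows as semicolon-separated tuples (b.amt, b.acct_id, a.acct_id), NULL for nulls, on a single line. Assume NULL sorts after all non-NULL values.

LEFT JOIN keeps every row from `accounts`; unmatched rows get NULL for `txns`'s columns.
Matching on a.acct_id = b.acct_id AND a.zone = b.zone. A NULL in a compared column never satisfies the condition.
- acct_id=4, zone=KW: no b row matches, row kept with b columns NULL.
- acct_id=4, zone=KW: no b row matches, row kept with b columns NULL.
- acct_id=4, zone=MT: no b row matches, row kept with b columns NULL.
- acct_id=6, zone=KW: no b row matches, row kept with b columns NULL.
- acct_id=8, zone=MT: 1 matching b row(s), so 1 row(s) emitted.
- acct_id=1, zone=MT: no b row matches, row kept with b columns NULL.
- acct_id=5, zone=KW: no b row matches, row kept with b columns NULL.
After projecting and ordering:
b.amt | b.acct_id | a.acct_id
322 | 8 | 8
NULL | NULL | 1
NULL | NULL | 4
NULL | NULL | 4
NULL | NULL | 4
NULL | NULL | 5
NULL | NULL | 6

(322, 8, 8); (NULL, NULL, 1); (NULL, NULL, 4); (NULL, NULL, 4); (NULL, NULL, 4); (NULL, NULL, 5); (NULL, NULL, 6)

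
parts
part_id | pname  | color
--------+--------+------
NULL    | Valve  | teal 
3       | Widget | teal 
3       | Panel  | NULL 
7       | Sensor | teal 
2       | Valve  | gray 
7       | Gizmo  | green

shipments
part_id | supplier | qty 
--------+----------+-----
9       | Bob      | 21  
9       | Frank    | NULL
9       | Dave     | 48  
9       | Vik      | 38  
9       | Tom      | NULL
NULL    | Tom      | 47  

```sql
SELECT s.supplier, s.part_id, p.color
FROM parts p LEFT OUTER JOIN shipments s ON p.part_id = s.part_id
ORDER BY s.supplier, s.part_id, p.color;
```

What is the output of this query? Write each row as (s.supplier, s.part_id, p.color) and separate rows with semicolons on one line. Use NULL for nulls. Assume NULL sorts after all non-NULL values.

LEFT JOIN keeps every row from `parts`; unmatched rows get NULL for `shipments`'s columns.
Matching on p.part_id = s.part_id. A NULL in a compared column never satisfies the condition.
- part_id=NULL: no s row matches, row kept with s columns NULL.
- part_id=3: no s row matches, row kept with s columns NULL.
- part_id=3: no s row matches, row kept with s columns NULL.
- part_id=7: no s row matches, row kept with s columns NULL.
- part_id=2: no s row matches, row kept with s columns NULL.
- part_id=7: no s row matches, row kept with s columns NULL.
After projecting and ordering:
s.supplier | s.part_id | p.color
NULL | NULL | gray
NULL | NULL | green
NULL | NULL | teal
NULL | NULL | teal
NULL | NULL | teal
NULL | NULL | NULL

(NULL, NULL, gray); (NULL, NULL, green); (NULL, NULL, teal); (NULL, NULL, teal); (NULL, NULL, teal); (NULL, NULL, NULL)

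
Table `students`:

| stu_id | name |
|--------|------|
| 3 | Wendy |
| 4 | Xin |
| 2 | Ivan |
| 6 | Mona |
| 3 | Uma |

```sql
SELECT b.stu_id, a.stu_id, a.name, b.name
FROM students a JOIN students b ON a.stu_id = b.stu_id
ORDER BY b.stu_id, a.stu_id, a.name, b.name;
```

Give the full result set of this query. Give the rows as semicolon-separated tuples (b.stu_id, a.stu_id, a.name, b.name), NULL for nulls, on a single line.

INNER JOIN keeps only pairs where the ON condition holds.
Matching on a.stu_id = b.stu_id.
- a[0] stu_id=3 → 2 match(es) in b → 2 row(s).
- a[1] stu_id=4 → 1 match(es) in b → 1 row(s).
- a[2] stu_id=2 → 1 match(es) in b → 1 row(s).
- a[3] stu_id=6 → 1 match(es) in b → 1 row(s).
- a[4] stu_id=3 → 2 match(es) in b → 2 row(s).
After projecting and ordering:
b.stu_id | a.stu_id | a.name | b.name
2 | 2 | Ivan | Ivan
3 | 3 | Uma | Uma
3 | 3 | Uma | Wendy
3 | 3 | Wendy | Uma
3 | 3 | Wendy | Wendy
4 | 4 | Xin | Xin
6 | 6 | Mona | Mona

(2, 2, Ivan, Ivan); (3, 3, Uma, Uma); (3, 3, Uma, Wendy); (3, 3, Wendy, Uma); (3, 3, Wendy, Wendy); (4, 4, Xin, Xin); (6, 6, Mona, Mona)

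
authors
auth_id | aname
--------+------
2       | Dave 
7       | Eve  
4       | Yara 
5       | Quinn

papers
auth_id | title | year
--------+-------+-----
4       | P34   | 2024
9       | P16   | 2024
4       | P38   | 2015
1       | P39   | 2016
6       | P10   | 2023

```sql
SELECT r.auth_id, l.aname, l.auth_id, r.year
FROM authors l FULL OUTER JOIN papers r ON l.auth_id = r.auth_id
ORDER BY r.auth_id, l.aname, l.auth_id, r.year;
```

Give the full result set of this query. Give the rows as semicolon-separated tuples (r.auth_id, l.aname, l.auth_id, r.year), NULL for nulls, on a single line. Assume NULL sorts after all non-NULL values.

FULL OUTER JOIN keeps every row from both sides; unmatched rows get NULL for the other side's columns.
Matching on l.auth_id = r.auth_id.
- l row (auth_id=2): no match → kept, r columns NULL.
- l row (auth_id=7): no match → kept, r columns NULL.
- l row (auth_id=4): matches 2 r row(s) → 2 output row(s).
- l row (auth_id=5): no match → kept, r columns NULL.
- 3 r row(s) had no l match → kept, l columns NULL.
After projecting and ordering:
r.auth_id | l.aname | l.auth_id | r.year
1 | NULL | NULL | 2016
4 | Yara | 4 | 2015
4 | Yara | 4 | 2024
6 | NULL | NULL | 2023
9 | NULL | NULL | 2024
NULL | Dave | 2 | NULL
NULL | Eve | 7 | NULL
NULL | Quinn | 5 | NULL

(1, NULL, NULL, 2016); (4, Yara, 4, 2015); (4, Yara, 4, 2024); (6, NULL, NULL, 2023); (9, NULL, NULL, 2024); (NULL, Dave, 2, NULL); (NULL, Eve, 7, NULL); (NULL, Quinn, 5, NULL)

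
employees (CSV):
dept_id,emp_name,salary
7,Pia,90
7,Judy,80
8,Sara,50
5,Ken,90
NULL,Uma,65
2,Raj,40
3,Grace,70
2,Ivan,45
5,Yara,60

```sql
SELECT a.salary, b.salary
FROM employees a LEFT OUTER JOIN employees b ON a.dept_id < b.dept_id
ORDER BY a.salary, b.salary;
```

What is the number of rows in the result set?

LEFT JOIN keeps every row from `employees a`; unmatched rows get NULL for `employees b`'s columns.
Matching on a.dept_id < b.dept_id. A NULL in a compared column never satisfies the condition.
- a row (dept_id=7): matches 1 b row(s) → 1 output row(s).
- a row (dept_id=7): matches 1 b row(s) → 1 output row(s).
- a row (dept_id=8): no match → kept, b columns NULL.
- a row (dept_id=5): matches 3 b row(s) → 3 output row(s).
- a row (dept_id=NULL): no match → kept, b columns NULL.
- a row (dept_id=2): matches 6 b row(s) → 6 output row(s).
- a row (dept_id=3): matches 5 b row(s) → 5 output row(s).
- a row (dept_id=2): matches 6 b row(s) → 6 output row(s).
- a row (dept_id=5): matches 3 b row(s) → 3 output row(s).
Total: 25 matched + 2 padded = 27 rows.

27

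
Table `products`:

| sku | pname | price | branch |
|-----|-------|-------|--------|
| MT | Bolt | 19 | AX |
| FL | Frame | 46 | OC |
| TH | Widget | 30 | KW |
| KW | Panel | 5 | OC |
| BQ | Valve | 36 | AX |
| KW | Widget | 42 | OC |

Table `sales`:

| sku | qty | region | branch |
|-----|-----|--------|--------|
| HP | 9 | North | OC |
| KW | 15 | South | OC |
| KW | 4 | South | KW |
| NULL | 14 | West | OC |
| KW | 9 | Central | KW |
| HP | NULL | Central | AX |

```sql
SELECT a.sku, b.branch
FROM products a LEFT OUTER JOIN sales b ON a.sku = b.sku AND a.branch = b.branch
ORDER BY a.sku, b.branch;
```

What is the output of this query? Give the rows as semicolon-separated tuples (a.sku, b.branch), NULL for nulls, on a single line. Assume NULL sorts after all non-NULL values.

(BQ, NULL); (FL, NULL); (KW, OC); (KW, OC); (MT, NULL); (TH, NULL)

LEFT JOIN keeps every row from `products`; unmatched rows get NULL for `sales`'s columns.
Matching on a.sku = b.sku AND a.branch = b.branch. A NULL in a compared column never satisfies the condition.
- a (sku=MT, branch=AX) has no partner → padded with NULL.
- a (sku=FL, branch=OC) has no partner → padded with NULL.
- a (sku=TH, branch=KW) has no partner → padded with NULL.
- a (sku=KW, branch=OC) pairs with 1 row(s) of b.
- a (sku=BQ, branch=AX) has no partner → padded with NULL.
- a (sku=KW, branch=OC) pairs with 1 row(s) of b.
After projecting and ordering:
a.sku | b.branch
BQ | NULL
FL | NULL
KW | OC
KW | OC
MT | NULL
TH | NULL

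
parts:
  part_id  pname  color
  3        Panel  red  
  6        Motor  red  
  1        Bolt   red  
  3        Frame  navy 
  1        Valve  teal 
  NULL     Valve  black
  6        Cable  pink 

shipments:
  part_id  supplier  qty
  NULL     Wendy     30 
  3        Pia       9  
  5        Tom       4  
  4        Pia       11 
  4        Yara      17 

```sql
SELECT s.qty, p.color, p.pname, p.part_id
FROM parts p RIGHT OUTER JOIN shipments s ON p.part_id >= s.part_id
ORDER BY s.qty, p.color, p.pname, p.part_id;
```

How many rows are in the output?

RIGHT JOIN keeps every row from `shipments`; unmatched rows get NULL for `parts`'s columns.
Matching on p.part_id >= s.part_id. A NULL in a compared column never satisfies the condition.
Matched pairs: 10; unmatched s rows kept: 1.
Total: 10 matched + 1 padded = 11 rows.

11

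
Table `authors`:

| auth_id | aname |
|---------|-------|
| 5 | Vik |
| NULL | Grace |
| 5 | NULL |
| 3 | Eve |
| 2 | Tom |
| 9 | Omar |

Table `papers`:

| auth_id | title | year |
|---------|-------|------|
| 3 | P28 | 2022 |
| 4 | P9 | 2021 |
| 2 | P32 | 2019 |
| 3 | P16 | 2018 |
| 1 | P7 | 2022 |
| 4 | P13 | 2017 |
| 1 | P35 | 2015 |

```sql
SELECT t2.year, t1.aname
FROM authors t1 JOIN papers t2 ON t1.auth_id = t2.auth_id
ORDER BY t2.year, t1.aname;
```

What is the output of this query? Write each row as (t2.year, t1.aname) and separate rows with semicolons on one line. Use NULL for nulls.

(2018, Eve); (2019, Tom); (2022, Eve)

INNER JOIN keeps only pairs where the ON condition holds.
Matching on t1.auth_id = t2.auth_id. A NULL in a compared column never satisfies the condition.
- auth_id=5: no matching t2 row, dropped.
- auth_id=NULL: no matching t2 row, dropped.
- auth_id=5: no matching t2 row, dropped.
- auth_id=3: 2 matching t2 row(s), so 2 row(s) emitted.
- auth_id=2: 1 matching t2 row(s), so 1 row(s) emitted.
- auth_id=9: no matching t2 row, dropped.
After projecting and ordering:
t2.year | t1.aname
2018 | Eve
2019 | Tom
2022 | Eve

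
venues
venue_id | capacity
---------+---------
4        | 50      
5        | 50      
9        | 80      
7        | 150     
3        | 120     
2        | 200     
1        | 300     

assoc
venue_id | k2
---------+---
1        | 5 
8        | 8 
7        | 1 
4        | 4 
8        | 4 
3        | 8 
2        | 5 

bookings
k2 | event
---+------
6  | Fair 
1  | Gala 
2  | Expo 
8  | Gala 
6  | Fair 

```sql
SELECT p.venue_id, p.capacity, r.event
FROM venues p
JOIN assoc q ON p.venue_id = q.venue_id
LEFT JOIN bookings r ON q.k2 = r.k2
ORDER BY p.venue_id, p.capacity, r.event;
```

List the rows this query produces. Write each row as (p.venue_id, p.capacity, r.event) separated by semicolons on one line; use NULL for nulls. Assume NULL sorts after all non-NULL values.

(1, 300, NULL); (2, 200, NULL); (3, 120, Gala); (4, 50, NULL); (7, 150, Gala)

Joins associate left-to-right: venues INNER JOIN assoc on venue_id gives 5 intermediate row(s).
Then LEFT JOIN `bookings r` on k2: each of those 5 rows is kept; rows whose q.k2 has no match in r get NULL for r's columns.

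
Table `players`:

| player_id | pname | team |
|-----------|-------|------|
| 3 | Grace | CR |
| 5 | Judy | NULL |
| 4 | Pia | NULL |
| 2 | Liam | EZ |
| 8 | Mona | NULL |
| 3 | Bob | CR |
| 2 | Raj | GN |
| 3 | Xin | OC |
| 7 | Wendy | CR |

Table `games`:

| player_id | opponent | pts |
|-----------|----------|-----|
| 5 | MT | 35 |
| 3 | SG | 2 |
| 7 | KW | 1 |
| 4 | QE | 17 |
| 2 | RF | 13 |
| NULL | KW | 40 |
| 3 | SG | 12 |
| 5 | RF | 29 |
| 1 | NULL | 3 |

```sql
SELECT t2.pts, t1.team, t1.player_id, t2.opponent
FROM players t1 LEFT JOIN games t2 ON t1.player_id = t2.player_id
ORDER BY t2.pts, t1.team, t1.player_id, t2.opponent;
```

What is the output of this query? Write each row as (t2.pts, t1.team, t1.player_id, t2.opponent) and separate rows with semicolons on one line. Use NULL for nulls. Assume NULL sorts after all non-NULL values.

(1, CR, 7, KW); (2, CR, 3, SG); (2, CR, 3, SG); (2, OC, 3, SG); (12, CR, 3, SG); (12, CR, 3, SG); (12, OC, 3, SG); (13, EZ, 2, RF); (13, GN, 2, RF); (17, NULL, 4, QE); (29, NULL, 5, RF); (35, NULL, 5, MT); (NULL, NULL, 8, NULL)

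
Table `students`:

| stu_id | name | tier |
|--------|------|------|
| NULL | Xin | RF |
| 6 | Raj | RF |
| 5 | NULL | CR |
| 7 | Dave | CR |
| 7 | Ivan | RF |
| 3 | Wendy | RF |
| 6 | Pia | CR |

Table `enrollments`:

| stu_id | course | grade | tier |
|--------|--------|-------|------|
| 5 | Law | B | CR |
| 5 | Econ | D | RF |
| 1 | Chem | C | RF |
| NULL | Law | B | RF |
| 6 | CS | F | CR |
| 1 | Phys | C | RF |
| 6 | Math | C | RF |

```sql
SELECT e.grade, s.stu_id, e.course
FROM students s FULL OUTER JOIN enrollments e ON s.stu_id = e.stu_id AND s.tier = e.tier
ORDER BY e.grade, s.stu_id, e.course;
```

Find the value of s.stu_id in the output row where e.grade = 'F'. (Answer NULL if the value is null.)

6

FULL OUTER JOIN keeps every row from both sides; unmatched rows get NULL for the other side's columns.
Matching on s.stu_id = e.stu_id AND s.tier = e.tier. A NULL in a compared column never satisfies the condition.
- s[0] stu_id=NULL, tier=RF → no match; kept with NULLs on the e side.
- s[1] stu_id=6, tier=RF → 1 match(es) in e → 1 row(s).
- s[2] stu_id=5, tier=CR → 1 match(es) in e → 1 row(s).
- s[3] stu_id=7, tier=CR → no match; kept with NULLs on the e side.
- s[4] stu_id=7, tier=RF → no match; kept with NULLs on the e side.
- s[5] stu_id=3, tier=RF → no match; kept with NULLs on the e side.
- s[6] stu_id=6, tier=CR → 1 match(es) in e → 1 row(s).
- 4 e row(s) had no s match → kept, s columns NULL.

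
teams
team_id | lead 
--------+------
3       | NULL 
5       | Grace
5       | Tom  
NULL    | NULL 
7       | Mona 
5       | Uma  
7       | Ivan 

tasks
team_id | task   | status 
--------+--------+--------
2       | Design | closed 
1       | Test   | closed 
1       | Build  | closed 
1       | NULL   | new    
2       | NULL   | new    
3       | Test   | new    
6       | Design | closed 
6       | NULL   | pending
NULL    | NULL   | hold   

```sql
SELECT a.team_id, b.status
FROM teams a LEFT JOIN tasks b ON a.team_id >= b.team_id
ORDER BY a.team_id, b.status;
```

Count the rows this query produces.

LEFT JOIN keeps every row from `teams`; unmatched rows get NULL for `tasks`'s columns.
Matching on a.team_id >= b.team_id. A NULL in a compared column never satisfies the condition.
- team_id=3: 6 matching b row(s), so 6 row(s) emitted.
- team_id=5: 6 matching b row(s), so 6 row(s) emitted.
- team_id=5: 6 matching b row(s), so 6 row(s) emitted.
- team_id=NULL: no b row matches, row kept with b columns NULL.
- team_id=7: 8 matching b row(s), so 8 row(s) emitted.
- team_id=5: 6 matching b row(s), so 6 row(s) emitted.
- team_id=7: 8 matching b row(s), so 8 row(s) emitted.
Total: 40 matched + 1 padded = 41 rows.

41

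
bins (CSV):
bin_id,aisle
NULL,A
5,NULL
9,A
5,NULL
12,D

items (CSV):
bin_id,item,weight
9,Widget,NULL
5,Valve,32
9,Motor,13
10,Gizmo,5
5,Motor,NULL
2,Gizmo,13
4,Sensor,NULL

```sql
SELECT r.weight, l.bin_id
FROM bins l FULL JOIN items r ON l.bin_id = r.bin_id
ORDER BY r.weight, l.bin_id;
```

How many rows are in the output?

11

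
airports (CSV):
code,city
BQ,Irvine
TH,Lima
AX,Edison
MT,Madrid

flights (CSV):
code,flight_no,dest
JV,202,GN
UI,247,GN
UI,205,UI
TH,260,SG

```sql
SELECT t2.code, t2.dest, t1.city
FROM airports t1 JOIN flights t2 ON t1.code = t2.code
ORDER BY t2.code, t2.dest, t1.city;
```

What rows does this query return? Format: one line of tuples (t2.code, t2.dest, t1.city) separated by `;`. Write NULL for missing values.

INNER JOIN keeps only pairs where the ON condition holds.
Matching on t1.code = t2.code.
- t1 row (code=BQ): no match → dropped.
- t1 row (code=TH): matches 1 t2 row(s) → 1 output row(s).
- t1 row (code=AX): no match → dropped.
- t1 row (code=MT): no match → dropped.
After projecting and ordering:
t2.code | t2.dest | t1.city
TH | SG | Lima

(TH, SG, Lima)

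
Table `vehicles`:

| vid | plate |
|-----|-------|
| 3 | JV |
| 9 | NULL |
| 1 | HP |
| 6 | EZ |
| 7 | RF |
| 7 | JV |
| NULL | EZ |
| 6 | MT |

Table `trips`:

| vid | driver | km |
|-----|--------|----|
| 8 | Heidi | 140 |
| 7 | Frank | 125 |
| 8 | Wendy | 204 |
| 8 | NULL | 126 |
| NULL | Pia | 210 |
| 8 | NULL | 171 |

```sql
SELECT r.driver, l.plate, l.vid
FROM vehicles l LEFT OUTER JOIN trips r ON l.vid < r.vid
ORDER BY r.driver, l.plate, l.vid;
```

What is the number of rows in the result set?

LEFT JOIN keeps every row from `vehicles`; unmatched rows get NULL for `trips`'s columns.
Matching on l.vid < r.vid. A NULL in a compared column never satisfies the condition.
- l (vid=3) pairs with 5 row(s) of r.
- l (vid=9) has no partner → padded with NULL.
- l (vid=1) pairs with 5 row(s) of r.
- l (vid=6) pairs with 5 row(s) of r.
- l (vid=7) pairs with 4 row(s) of r.
- l (vid=7) pairs with 4 row(s) of r.
- l (vid=NULL) has no partner → padded with NULL.
- l (vid=6) pairs with 5 row(s) of r.
Total: 28 matched + 2 padded = 30 rows.

30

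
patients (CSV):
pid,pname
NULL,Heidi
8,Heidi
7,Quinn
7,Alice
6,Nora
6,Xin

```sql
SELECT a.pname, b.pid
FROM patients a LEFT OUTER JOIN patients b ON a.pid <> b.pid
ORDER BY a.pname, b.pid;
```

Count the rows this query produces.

17

LEFT JOIN keeps every row from `patients a`; unmatched rows get NULL for `patients b`'s columns.
Matching on a.pid <> b.pid. A NULL in a compared column never satisfies the condition.
- pid=NULL: no b row matches, row kept with b columns NULL.
- pid=8: 4 matching b row(s), so 4 row(s) emitted.
- pid=7: 3 matching b row(s), so 3 row(s) emitted.
- pid=7: 3 matching b row(s), so 3 row(s) emitted.
- pid=6: 3 matching b row(s), so 3 row(s) emitted.
- pid=6: 3 matching b row(s), so 3 row(s) emitted.
Total: 16 matched + 1 padded = 17 rows.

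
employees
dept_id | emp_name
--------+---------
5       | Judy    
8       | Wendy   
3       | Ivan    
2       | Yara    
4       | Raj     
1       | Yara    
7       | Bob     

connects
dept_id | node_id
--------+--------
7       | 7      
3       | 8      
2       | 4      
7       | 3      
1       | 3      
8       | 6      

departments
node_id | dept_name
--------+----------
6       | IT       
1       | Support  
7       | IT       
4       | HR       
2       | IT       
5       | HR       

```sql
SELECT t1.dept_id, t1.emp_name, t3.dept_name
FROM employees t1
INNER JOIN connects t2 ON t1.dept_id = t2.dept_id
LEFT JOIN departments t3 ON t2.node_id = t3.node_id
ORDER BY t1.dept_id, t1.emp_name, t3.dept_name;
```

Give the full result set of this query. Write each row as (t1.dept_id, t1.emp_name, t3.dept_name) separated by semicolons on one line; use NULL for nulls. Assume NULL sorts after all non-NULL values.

(1, Yara, NULL); (2, Yara, HR); (3, Ivan, NULL); (7, Bob, IT); (7, Bob, NULL); (8, Wendy, IT)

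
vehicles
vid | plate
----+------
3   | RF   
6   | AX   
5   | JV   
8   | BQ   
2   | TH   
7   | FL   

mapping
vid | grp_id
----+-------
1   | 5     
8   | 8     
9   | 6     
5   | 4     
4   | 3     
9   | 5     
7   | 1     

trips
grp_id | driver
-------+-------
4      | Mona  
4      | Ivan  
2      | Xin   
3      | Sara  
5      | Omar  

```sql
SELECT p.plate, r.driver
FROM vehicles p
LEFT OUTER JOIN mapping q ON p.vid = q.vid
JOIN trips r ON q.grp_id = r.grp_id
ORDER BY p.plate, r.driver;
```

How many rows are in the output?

Evaluate left to right. First `vehicles p LEFT JOIN mapping q` on vid: 6 row(s).
Then INNER JOIN `trips r` on grp_id: keep only rows whose q.grp_id appears in r.
Result: 2 row(s).

2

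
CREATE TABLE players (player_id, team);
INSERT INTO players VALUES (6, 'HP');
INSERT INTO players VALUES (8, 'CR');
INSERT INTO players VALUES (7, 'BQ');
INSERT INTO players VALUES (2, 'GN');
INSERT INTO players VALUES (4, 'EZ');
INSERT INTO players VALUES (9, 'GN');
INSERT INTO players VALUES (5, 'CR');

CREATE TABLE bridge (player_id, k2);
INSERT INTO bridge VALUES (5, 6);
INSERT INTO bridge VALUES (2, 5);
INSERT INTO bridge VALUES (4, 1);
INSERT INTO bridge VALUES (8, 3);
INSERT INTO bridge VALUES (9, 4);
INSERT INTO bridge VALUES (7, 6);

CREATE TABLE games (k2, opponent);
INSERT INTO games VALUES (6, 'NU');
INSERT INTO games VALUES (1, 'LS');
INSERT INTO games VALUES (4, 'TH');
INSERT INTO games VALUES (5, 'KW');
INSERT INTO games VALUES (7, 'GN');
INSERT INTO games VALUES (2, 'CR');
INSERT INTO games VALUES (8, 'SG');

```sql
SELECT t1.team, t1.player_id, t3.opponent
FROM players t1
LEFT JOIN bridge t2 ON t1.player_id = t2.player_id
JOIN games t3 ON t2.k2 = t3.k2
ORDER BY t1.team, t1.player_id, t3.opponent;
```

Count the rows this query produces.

5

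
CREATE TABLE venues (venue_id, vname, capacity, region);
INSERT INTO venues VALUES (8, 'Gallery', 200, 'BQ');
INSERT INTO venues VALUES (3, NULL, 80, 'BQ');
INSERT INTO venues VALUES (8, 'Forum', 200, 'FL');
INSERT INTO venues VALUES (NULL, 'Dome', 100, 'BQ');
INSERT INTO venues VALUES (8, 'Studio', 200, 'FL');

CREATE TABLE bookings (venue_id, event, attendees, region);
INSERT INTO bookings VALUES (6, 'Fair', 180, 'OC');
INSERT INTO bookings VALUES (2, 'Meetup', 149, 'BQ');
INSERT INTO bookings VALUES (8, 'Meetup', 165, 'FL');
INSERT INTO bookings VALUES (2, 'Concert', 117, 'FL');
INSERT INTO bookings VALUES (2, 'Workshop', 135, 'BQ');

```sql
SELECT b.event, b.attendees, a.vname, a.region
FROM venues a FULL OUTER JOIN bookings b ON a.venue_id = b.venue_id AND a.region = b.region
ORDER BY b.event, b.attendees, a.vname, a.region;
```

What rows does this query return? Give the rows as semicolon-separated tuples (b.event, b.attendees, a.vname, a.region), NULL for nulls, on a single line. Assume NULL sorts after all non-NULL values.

(Concert, 117, NULL, NULL); (Fair, 180, NULL, NULL); (Meetup, 149, NULL, NULL); (Meetup, 165, Forum, FL); (Meetup, 165, Studio, FL); (Workshop, 135, NULL, NULL); (NULL, NULL, Dome, BQ); (NULL, NULL, Gallery, BQ); (NULL, NULL, NULL, BQ)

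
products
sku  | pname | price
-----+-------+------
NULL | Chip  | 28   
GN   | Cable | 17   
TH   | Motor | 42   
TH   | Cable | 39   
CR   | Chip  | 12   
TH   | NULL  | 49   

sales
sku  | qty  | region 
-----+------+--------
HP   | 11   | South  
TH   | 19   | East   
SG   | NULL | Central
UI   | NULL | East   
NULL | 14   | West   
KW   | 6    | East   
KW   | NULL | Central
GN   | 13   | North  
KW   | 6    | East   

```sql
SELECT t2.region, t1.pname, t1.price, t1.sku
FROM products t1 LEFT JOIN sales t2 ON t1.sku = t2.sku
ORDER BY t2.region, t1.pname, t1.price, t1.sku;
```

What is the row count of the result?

6

LEFT JOIN keeps every row from `products`; unmatched rows get NULL for `sales`'s columns.
Matching on t1.sku = t2.sku. A NULL in a compared column never satisfies the condition.
- t1 row (sku=NULL): no match → kept, t2 columns NULL.
- t1 row (sku=GN): matches 1 t2 row(s) → 1 output row(s).
- t1 row (sku=TH): matches 1 t2 row(s) → 1 output row(s).
- t1 row (sku=TH): matches 1 t2 row(s) → 1 output row(s).
- t1 row (sku=CR): no match → kept, t2 columns NULL.
- t1 row (sku=TH): matches 1 t2 row(s) → 1 output row(s).
Total: 4 matched + 2 padded = 6 rows.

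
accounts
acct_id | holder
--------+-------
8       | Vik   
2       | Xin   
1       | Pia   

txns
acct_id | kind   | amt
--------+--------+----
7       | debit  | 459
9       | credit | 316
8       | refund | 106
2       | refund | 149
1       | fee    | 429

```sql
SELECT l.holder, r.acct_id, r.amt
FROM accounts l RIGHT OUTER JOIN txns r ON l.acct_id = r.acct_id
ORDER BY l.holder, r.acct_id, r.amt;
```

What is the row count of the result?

5

RIGHT JOIN keeps every row from `txns`; unmatched rows get NULL for `accounts`'s columns.
Matching on l.acct_id = r.acct_id.
- l (acct_id=8) pairs with 1 row(s) of r.
- l (acct_id=2) pairs with 1 row(s) of r.
- l (acct_id=1) pairs with 1 row(s) of r.
- 2 row(s) from r found no l partner → padded with NULL.
Total: 3 matched + 2 padded = 5 rows.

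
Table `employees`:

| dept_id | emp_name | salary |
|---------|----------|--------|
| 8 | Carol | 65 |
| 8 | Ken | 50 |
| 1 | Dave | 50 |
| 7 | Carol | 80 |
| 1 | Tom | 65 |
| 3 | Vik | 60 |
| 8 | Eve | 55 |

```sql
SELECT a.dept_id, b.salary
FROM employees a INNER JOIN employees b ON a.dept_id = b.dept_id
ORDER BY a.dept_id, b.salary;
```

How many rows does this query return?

15

INNER JOIN keeps only pairs where the ON condition holds.
Matching on a.dept_id = b.dept_id.
Matched pairs: 15.
Total: 15 rows.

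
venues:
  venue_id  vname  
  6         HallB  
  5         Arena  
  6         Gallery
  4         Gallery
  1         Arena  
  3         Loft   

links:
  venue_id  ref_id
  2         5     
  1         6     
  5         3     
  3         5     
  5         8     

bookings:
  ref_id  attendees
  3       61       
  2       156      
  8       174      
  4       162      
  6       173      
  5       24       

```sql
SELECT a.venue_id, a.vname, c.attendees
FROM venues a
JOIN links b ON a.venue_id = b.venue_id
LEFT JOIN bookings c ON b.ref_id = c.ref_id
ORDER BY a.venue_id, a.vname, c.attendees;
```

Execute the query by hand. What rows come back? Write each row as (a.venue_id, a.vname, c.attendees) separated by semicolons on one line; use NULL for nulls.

Evaluate left to right. First `venues a INNER JOIN links b` on venue_id: 4 row(s).
Then LEFT JOIN `bookings c` on ref_id: each of those 4 rows is kept; rows whose b.ref_id has no match in c get NULL for c's columns.

(1, Arena, 173); (3, Loft, 24); (5, Arena, 61); (5, Arena, 174)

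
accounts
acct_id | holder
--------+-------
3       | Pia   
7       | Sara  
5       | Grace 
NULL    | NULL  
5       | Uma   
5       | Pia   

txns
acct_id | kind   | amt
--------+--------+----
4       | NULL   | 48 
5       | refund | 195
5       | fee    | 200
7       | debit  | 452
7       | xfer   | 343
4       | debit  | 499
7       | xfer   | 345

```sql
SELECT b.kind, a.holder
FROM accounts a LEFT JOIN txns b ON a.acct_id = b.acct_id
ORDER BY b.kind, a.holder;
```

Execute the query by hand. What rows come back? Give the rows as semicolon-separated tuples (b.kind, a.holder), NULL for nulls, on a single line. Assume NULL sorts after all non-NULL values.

(debit, Sara); (fee, Grace); (fee, Pia); (fee, Uma); (refund, Grace); (refund, Pia); (refund, Uma); (xfer, Sara); (xfer, Sara); (NULL, Pia); (NULL, NULL)

LEFT JOIN keeps every row from `accounts`; unmatched rows get NULL for `txns`'s columns.
Matching on a.acct_id = b.acct_id. A NULL in a compared column never satisfies the condition.
Matched pairs: 9; unmatched a rows kept: 2.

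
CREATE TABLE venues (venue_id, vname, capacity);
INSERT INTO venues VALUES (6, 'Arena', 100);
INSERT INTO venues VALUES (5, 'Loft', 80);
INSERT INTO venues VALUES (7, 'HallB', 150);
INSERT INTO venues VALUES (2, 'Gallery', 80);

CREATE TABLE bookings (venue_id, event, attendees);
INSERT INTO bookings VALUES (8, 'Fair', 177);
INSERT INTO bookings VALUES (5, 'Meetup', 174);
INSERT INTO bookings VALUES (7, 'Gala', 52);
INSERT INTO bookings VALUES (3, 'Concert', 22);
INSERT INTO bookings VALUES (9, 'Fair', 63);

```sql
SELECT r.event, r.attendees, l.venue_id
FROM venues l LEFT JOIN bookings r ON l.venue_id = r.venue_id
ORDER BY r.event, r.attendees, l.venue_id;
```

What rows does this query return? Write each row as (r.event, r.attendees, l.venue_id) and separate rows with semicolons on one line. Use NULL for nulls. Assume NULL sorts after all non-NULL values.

(Gala, 52, 7); (Meetup, 174, 5); (NULL, NULL, 2); (NULL, NULL, 6)

LEFT JOIN keeps every row from `venues`; unmatched rows get NULL for `bookings`'s columns.
Matching on l.venue_id = r.venue_id.
Matched pairs: 2; unmatched l rows kept: 2.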